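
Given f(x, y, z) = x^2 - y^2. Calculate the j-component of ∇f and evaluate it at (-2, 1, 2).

-2

(∇f)_2 = ∂f/∂y = -2*y
At (-2, 1, 2): -2.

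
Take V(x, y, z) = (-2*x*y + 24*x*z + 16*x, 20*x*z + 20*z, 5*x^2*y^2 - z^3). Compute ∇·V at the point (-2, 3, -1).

-17

∂V₁/∂x = -2*y + 24*z + 16
∂V₂/∂y = 0
∂V₃/∂z = -3*z^2
∇·V = -2*y - 3*z^2 + 24*z + 16
At (-2, 3, -1): -17.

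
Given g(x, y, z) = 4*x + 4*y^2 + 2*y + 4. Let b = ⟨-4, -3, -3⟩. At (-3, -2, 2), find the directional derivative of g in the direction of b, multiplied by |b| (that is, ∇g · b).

26

∂g/∂x = 4
∂g/∂y = 8*y + 2
∂g/∂z = 0
∇g at (-3, -2, 2) = (4, -14, 0)
∇g · b = (4)(-4) + (-14)(-3) + (0)(-3) = 26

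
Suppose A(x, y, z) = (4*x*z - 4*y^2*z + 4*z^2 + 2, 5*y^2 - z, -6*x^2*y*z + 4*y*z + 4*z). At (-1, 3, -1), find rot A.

(∇×A)₁ = ∂A₃/∂y − ∂A₂/∂z = -6*x^2*z + 4*z + 1
(∇×A)₂ = ∂A₁/∂z − ∂A₃/∂x = 12*x*y*z + 4*x - 4*y^2 + 8*z
(∇×A)₃ = ∂A₂/∂x − ∂A₁/∂y = 8*y*z
∇×A = (-6*x^2*z + 4*z + 1, 12*x*y*z + 4*x - 4*y^2 + 8*z, 8*y*z)
At (-1, 3, -1): (3, -12, -24).

(3, -12, -24)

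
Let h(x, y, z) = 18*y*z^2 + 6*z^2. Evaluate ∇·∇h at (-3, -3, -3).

∂²h/∂x² = 0
∂²h/∂y² = 0
∂²h/∂z² = 12*(3*y + 1)
∇²h = 36*y + 12
At (-3, -3, -3): -96.

-96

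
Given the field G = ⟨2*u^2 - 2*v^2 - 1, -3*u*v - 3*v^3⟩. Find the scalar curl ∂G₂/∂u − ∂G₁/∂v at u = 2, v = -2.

-2

∂G₂/∂u = -3*v
∂G₁/∂v = -4*v
Scalar curl = v
At (2, -2): -2.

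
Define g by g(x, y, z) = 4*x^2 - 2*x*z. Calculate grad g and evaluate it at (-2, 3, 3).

∂g/∂x = 8*x - 2*z
∂g/∂y = 0
∂g/∂z = -2*x
∇g = (8*x - 2*z, 0, -2*x)
At (-2, 3, 3): (-22, 0, 4).

(-22, 0, 4)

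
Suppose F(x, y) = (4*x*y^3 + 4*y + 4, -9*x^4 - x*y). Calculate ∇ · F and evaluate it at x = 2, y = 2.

∂F₁/∂x = 4*y^3
∂F₂/∂y = -x
∇·F = -x + 4*y^3
At (2, 2): 30.

30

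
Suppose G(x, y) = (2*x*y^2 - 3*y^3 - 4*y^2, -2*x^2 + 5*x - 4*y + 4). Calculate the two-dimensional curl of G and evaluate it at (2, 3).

78

∂G₂/∂x = -4*x + 5
∂G₁/∂y = 4*x*y - 9*y^2 - 8*y
Scalar curl = -4*x*y - 4*x + 9*y^2 + 8*y + 5
At (2, 3): 78.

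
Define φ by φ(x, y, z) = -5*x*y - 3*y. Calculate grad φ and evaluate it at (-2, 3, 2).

∂φ/∂x = -5*y
∂φ/∂y = -5*x - 3
∂φ/∂z = 0
∇φ = (-5*y, -5*x - 3, 0)
At (-2, 3, 2): (-15, 7, 0).

(-15, 7, 0)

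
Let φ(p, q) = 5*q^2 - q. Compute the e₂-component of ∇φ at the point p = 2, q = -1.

(∇φ)_2 = ∂φ/∂q = 10*q - 1
At (2, -1): -11.

-11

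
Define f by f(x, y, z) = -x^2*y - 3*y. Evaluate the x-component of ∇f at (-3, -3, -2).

(∇f)_1 = ∂f/∂x = -2*x*y
At (-3, -3, -2): -18.

-18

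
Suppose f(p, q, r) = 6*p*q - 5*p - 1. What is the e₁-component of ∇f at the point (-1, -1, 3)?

(∇f)_1 = ∂f/∂p = 6*q - 5
At (-1, -1, 3): -11.

-11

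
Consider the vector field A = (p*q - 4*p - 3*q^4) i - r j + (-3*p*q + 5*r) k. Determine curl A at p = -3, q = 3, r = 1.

(10, 9, 327)

(∇×A)₁ = ∂A₃/∂q − ∂A₂/∂r = -3*p + 1
(∇×A)₂ = ∂A₁/∂r − ∂A₃/∂p = 3*q
(∇×A)₃ = ∂A₂/∂p − ∂A₁/∂q = -p + 12*q^3
∇×A = (-3*p + 1, 3*q, -p + 12*q^3)
At (-3, 3, 1): (10, 9, 327).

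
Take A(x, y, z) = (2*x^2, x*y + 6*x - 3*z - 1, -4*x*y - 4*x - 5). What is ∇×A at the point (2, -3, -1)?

(∇×A)₁ = ∂A₃/∂y − ∂A₂/∂z = -4*x + 3
(∇×A)₂ = ∂A₁/∂z − ∂A₃/∂x = 4*y + 4
(∇×A)₃ = ∂A₂/∂x − ∂A₁/∂y = y + 6
∇×A = (-4*x + 3, 4*y + 4, y + 6)
At (2, -3, -1): (-5, -8, 3).

(-5, -8, 3)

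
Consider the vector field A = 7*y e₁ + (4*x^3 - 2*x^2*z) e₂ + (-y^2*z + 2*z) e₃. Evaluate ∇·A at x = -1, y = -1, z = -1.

1

∂A₁/∂x = 0
∂A₂/∂y = 0
∂A₃/∂z = -y^2 + 2
∇·A = -y^2 + 2
At (-1, -1, -1): 1.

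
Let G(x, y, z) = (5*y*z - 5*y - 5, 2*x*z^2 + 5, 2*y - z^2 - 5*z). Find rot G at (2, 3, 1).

(∇×G)₁ = ∂G₃/∂y − ∂G₂/∂z = -4*x*z + 2
(∇×G)₂ = ∂G₁/∂z − ∂G₃/∂x = 5*y
(∇×G)₃ = ∂G₂/∂x − ∂G₁/∂y = 2*z^2 - 5*z + 5
∇×G = (-4*x*z + 2, 5*y, 2*z^2 - 5*z + 5)
At (2, 3, 1): (-6, 15, 2).

(-6, 15, 2)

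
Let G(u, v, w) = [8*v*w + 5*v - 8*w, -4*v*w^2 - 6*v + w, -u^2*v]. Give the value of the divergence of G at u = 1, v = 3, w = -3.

-42

∂G₁/∂u = 0
∂G₂/∂v = -4*w^2 - 6
∂G₃/∂w = 0
∇·G = -4*w^2 - 6
At (1, 3, -3): -42.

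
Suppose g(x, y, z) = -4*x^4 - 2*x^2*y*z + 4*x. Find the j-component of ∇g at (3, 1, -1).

18

(∇g)_2 = ∂g/∂y = -2*x^2*z
At (3, 1, -1): 18.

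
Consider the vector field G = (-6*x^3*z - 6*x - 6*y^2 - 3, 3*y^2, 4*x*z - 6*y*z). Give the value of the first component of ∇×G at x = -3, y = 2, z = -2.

(∇×G)_1 = ∂G₃/∂y − ∂G₂/∂z
= -6*z − (0)
= -6*z
At (-3, 2, -2): 12.

12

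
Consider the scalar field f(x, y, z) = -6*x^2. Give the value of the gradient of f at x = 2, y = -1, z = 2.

(-24, 0, 0)

∂f/∂x = -12*x
∂f/∂y = 0
∂f/∂z = 0
∇f = (-12*x, 0, 0)
At (2, -1, 2): (-24, 0, 0).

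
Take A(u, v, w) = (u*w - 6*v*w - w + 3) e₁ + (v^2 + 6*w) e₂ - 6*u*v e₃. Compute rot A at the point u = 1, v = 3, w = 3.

(∇×A)₁ = ∂A₃/∂v − ∂A₂/∂w = -6*u - 6
(∇×A)₂ = ∂A₁/∂w − ∂A₃/∂u = u - 1
(∇×A)₃ = ∂A₂/∂u − ∂A₁/∂v = 6*w
∇×A = (-6*u - 6, u - 1, 6*w)
At (1, 3, 3): (-12, 0, 18).

(-12, 0, 18)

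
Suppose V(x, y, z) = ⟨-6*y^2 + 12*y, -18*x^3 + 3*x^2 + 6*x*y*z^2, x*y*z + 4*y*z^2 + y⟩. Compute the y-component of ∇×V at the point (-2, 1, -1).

(∇×V)_2 = ∂V₁/∂z − ∂V₃/∂x
= 0 − (y*z)
= -y*z
At (-2, 1, -1): 1.

1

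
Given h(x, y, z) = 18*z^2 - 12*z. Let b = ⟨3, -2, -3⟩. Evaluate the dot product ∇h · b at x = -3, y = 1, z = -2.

∂h/∂x = 0
∂h/∂y = 0
∂h/∂z = 36*z - 12
∇h at (-3, 1, -2) = (0, 0, -84)
∇h · b = (0)(3) + (0)(-2) + (-84)(-3) = 252

252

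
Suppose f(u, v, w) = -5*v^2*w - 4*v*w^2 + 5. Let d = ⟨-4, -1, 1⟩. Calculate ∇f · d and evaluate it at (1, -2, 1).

∂f/∂u = 0
∂f/∂v = -10*v*w - 4*w^2
∂f/∂w = -5*v^2 - 8*v*w
∇f at (1, -2, 1) = (0, 16, -4)
∇f · d = (0)(-4) + (16)(-1) + (-4)(1) = -20

-20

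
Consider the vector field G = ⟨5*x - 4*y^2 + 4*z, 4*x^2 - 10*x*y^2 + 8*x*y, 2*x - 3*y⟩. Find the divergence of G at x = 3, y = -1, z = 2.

89

∂G₁/∂x = 5
∂G₂/∂y = -20*x*y + 8*x
∂G₃/∂z = 0
∇·G = -20*x*y + 8*x + 5
At (3, -1, 2): 89.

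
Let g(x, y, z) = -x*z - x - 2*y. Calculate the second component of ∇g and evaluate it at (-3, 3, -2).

-2

(∇g)_2 = ∂g/∂y = -2
At (-3, 3, -2): -2.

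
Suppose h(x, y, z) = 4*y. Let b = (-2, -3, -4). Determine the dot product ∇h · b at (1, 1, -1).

∂h/∂x = 0
∂h/∂y = 4
∂h/∂z = 0
∇h at (1, 1, -1) = (0, 4, 0)
∇h · b = (0)(-2) + (4)(-3) + (0)(-4) = -12

-12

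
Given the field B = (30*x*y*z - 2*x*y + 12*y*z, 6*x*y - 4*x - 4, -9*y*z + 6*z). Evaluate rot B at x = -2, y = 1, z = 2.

(∇×B)₁ = ∂B₃/∂y − ∂B₂/∂z = -9*z
(∇×B)₂ = ∂B₁/∂z − ∂B₃/∂x = 30*x*y + 12*y
(∇×B)₃ = ∂B₂/∂x − ∂B₁/∂y = -30*x*z + 2*x + 6*y - 12*z - 4
∇×B = (-9*z, 30*x*y + 12*y, -30*x*z + 2*x + 6*y - 12*z - 4)
At (-2, 1, 2): (-18, -48, 94).

(-18, -48, 94)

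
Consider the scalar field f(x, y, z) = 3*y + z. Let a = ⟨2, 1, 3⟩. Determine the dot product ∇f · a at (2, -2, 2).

6

∂f/∂x = 0
∂f/∂y = 3
∂f/∂z = 1
∇f at (2, -2, 2) = (0, 3, 1)
∇f · a = (0)(2) + (3)(1) + (1)(3) = 6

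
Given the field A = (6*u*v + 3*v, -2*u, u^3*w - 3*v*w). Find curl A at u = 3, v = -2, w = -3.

(∇×A)₁ = ∂A₃/∂v − ∂A₂/∂w = -3*w
(∇×A)₂ = ∂A₁/∂w − ∂A₃/∂u = -3*u^2*w
(∇×A)₃ = ∂A₂/∂u − ∂A₁/∂v = -6*u - 5
∇×A = (-3*w, -3*u^2*w, -6*u - 5)
At (3, -2, -3): (9, 81, -23).

(9, 81, -23)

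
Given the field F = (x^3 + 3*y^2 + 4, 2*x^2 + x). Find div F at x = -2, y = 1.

12

∂F₁/∂x = 3*x^2
∂F₂/∂y = 0
∇·F = 3*x^2
At (-2, 1): 12.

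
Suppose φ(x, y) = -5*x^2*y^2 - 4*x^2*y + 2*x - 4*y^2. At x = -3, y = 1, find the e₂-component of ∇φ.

(∇φ)_2 = ∂φ/∂y = -10*x^2*y - 4*x^2 - 8*y
At (-3, 1): -134.

-134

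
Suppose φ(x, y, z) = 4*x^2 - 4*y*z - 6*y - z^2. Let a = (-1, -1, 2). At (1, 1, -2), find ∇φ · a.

-10

∂φ/∂x = 8*x
∂φ/∂y = -4*z - 6
∂φ/∂z = -4*y - 2*z
∇φ at (1, 1, -2) = (8, 2, 0)
∇φ · a = (8)(-1) + (2)(-1) + (0)(2) = -10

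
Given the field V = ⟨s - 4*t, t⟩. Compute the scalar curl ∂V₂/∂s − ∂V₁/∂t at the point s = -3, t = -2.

4

∂V₂/∂s = 0
∂V₁/∂t = -4
Scalar curl = 4
At (-3, -2): 4.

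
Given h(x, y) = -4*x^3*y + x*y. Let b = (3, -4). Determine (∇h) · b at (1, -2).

∂h/∂x = -12*x^2*y + y
∂h/∂y = -4*x^3 + x
∇h at (1, -2) = (22, -3)
∇h · b = (22)(3) + (-3)(-4) = 78

78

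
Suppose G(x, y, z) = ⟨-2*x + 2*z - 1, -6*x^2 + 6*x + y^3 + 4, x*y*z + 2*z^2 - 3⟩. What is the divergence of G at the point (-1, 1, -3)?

-12

∂G₁/∂x = -2
∂G₂/∂y = 3*y^2
∂G₃/∂z = x*y + 4*z
∇·G = x*y + 3*y^2 + 4*z - 2
At (-1, 1, -3): -12.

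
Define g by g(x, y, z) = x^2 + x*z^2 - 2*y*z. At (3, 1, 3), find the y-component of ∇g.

(∇g)_2 = ∂g/∂y = -2*z
At (3, 1, 3): -6.

-6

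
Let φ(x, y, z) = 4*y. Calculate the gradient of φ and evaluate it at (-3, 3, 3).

(0, 4, 0)

∂φ/∂x = 0
∂φ/∂y = 4
∂φ/∂z = 0
∇φ = (0, 4, 0)
At (-3, 3, 3): (0, 4, 0).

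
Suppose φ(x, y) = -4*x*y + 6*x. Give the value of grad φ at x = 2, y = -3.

∂φ/∂x = -4*y + 6
∂φ/∂y = -4*x
∇φ = (-4*y + 6, -4*x)
At (2, -3): (18, -8).

(18, -8)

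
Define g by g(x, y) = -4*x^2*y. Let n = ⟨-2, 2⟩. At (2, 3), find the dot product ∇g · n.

64

∂g/∂x = -8*x*y
∂g/∂y = -4*x^2
∇g at (2, 3) = (-48, -16)
∇g · n = (-48)(-2) + (-16)(2) = 64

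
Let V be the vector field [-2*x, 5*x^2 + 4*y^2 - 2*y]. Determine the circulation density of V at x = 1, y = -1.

10

∂V₂/∂x = 10*x
∂V₁/∂y = 0
Scalar curl = 10*x
At (1, -1): 10.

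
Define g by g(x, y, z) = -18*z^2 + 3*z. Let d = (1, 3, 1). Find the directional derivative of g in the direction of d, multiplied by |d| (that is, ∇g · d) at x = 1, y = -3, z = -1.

∂g/∂x = 0
∂g/∂y = 0
∂g/∂z = -36*z + 3
∇g at (1, -3, -1) = (0, 0, 39)
∇g · d = (0)(1) + (0)(3) + (39)(1) = 39

39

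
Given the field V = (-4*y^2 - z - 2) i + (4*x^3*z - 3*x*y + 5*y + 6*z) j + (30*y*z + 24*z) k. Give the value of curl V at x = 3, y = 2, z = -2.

(-174, -1, -206)

(∇×V)₁ = ∂V₃/∂y − ∂V₂/∂z = -4*x^3 + 30*z - 6
(∇×V)₂ = ∂V₁/∂z − ∂V₃/∂x = -1
(∇×V)₃ = ∂V₂/∂x − ∂V₁/∂y = 12*x^2*z + 5*y
∇×V = (-4*x^3 + 30*z - 6, -1, 12*x^2*z + 5*y)
At (3, 2, -2): (-174, -1, -206).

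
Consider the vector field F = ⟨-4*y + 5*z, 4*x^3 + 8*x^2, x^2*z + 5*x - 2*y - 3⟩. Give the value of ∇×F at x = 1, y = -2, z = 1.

(-2, -2, 32)

(∇×F)₁ = ∂F₃/∂y − ∂F₂/∂z = -2
(∇×F)₂ = ∂F₁/∂z − ∂F₃/∂x = -2*x*z
(∇×F)₃ = ∂F₂/∂x − ∂F₁/∂y = 12*x^2 + 16*x + 4
∇×F = (-2, -2*x*z, 12*x^2 + 16*x + 4)
At (1, -2, 1): (-2, -2, 32).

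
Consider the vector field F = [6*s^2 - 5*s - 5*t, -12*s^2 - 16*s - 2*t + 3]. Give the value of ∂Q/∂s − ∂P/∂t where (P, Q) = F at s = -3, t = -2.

61

∂F₂/∂s = -24*s - 16
∂F₁/∂t = -5
Scalar curl = -24*s - 11
At (-3, -2): 61.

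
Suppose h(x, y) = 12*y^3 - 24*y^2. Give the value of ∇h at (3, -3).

(0, 468)

∂h/∂x = 0
∂h/∂y = 36*y^2 - 48*y
∇h = (0, 36*y^2 - 48*y)
At (3, -3): (0, 468).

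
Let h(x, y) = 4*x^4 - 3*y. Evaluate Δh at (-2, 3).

192

∂²h/∂x² = 48*x^2
∂²h/∂y² = 0
∇²h = 48*x^2
At (-2, 3): 192.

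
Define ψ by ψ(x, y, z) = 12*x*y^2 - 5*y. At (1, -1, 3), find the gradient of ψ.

∂ψ/∂x = 12*y^2
∂ψ/∂y = 24*x*y - 5
∂ψ/∂z = 0
∇ψ = (12*y^2, 24*x*y - 5, 0)
At (1, -1, 3): (12, -29, 0).

(12, -29, 0)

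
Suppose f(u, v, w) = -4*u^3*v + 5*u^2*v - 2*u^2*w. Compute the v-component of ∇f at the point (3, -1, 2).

-63

(∇f)_2 = ∂f/∂v = -4*u^3 + 5*u^2
At (3, -1, 2): -63.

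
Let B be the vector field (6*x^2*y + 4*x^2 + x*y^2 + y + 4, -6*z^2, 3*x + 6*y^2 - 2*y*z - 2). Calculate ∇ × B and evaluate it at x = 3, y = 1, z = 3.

(∇×B)₁ = ∂B₃/∂y − ∂B₂/∂z = 12*y + 10*z
(∇×B)₂ = ∂B₁/∂z − ∂B₃/∂x = -3
(∇×B)₃ = ∂B₂/∂x − ∂B₁/∂y = -6*x^2 - 2*x*y - 1
∇×B = (12*y + 10*z, -3, -6*x^2 - 2*x*y - 1)
At (3, 1, 3): (42, -3, -61).

(42, -3, -61)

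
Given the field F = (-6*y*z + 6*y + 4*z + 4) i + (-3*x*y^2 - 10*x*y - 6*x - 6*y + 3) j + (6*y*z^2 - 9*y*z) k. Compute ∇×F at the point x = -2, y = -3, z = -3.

(∇×F)₁ = ∂F₃/∂y − ∂F₂/∂z = 6*z^2 - 9*z
(∇×F)₂ = ∂F₁/∂z − ∂F₃/∂x = -6*y + 4
(∇×F)₃ = ∂F₂/∂x − ∂F₁/∂y = -3*y^2 - 10*y + 6*z - 12
∇×F = (6*z^2 - 9*z, -6*y + 4, -3*y^2 - 10*y + 6*z - 12)
At (-2, -3, -3): (81, 22, -27).

(81, 22, -27)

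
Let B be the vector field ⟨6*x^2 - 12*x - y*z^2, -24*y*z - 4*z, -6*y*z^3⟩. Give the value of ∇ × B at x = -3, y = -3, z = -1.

(-62, -6, 1)

(∇×B)₁ = ∂B₃/∂y − ∂B₂/∂z = 24*y - 6*z^3 + 4
(∇×B)₂ = ∂B₁/∂z − ∂B₃/∂x = -2*y*z
(∇×B)₃ = ∂B₂/∂x − ∂B₁/∂y = z^2
∇×B = (24*y - 6*z^3 + 4, -2*y*z, z^2)
At (-3, -3, -1): (-62, -6, 1).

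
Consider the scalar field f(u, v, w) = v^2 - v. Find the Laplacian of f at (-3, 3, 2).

∂²f/∂u² = 0
∂²f/∂v² = 2
∂²f/∂w² = 0
∇²f = 2
At (-3, 3, 2): 2.

2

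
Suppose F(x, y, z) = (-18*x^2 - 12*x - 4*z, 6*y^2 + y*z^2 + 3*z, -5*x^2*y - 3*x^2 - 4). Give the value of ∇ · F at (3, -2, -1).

∂F₁/∂x = -36*x - 12
∂F₂/∂y = 12*y + z^2
∂F₃/∂z = 0
∇·F = -36*x + 12*y + z^2 - 12
At (3, -2, -1): -143.

-143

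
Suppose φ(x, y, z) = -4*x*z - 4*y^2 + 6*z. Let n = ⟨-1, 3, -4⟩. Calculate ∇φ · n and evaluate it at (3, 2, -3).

-36

∂φ/∂x = -4*z
∂φ/∂y = -8*y
∂φ/∂z = -4*x + 6
∇φ at (3, 2, -3) = (12, -16, -6)
∇φ · n = (12)(-1) + (-16)(3) + (-6)(-4) = -36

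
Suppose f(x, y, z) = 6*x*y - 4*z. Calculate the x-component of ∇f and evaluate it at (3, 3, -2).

18

(∇f)_1 = ∂f/∂x = 6*y
At (3, 3, -2): 18.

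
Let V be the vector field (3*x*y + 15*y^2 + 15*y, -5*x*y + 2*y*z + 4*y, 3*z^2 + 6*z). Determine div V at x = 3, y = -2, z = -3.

-35

∂V₁/∂x = 3*y
∂V₂/∂y = -5*x + 2*z + 4
∂V₃/∂z = 6*z + 6
∇·V = -5*x + 3*y + 8*z + 10
At (3, -2, -3): -35.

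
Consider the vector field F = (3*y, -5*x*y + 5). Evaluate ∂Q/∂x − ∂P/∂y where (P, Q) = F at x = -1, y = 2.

-13

∂F₂/∂x = -5*y
∂F₁/∂y = 3
Scalar curl = -5*y - 3
At (-1, 2): -13.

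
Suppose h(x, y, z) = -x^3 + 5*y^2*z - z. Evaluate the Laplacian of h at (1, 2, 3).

24

∂²h/∂x² = -6*x
∂²h/∂y² = 10*z
∂²h/∂z² = 0
∇²h = -6*x + 10*z
At (1, 2, 3): 24.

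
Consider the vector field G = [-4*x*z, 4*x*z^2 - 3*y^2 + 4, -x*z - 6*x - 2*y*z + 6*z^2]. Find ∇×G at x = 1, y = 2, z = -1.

(10, 1, 4)

(∇×G)₁ = ∂G₃/∂y − ∂G₂/∂z = -8*x*z - 2*z
(∇×G)₂ = ∂G₁/∂z − ∂G₃/∂x = -4*x + z + 6
(∇×G)₃ = ∂G₂/∂x − ∂G₁/∂y = 4*z^2
∇×G = (-8*x*z - 2*z, -4*x + z + 6, 4*z^2)
At (1, 2, -1): (10, 1, 4).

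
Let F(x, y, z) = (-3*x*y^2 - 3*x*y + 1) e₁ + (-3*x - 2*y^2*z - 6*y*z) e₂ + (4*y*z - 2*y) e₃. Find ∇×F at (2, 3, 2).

(∇×F)₁ = ∂F₃/∂y − ∂F₂/∂z = 2*y^2 + 6*y + 4*z - 2
(∇×F)₂ = ∂F₁/∂z − ∂F₃/∂x = 0
(∇×F)₃ = ∂F₂/∂x − ∂F₁/∂y = 6*x*y + 3*x - 3
∇×F = (2*y^2 + 6*y + 4*z - 2, 0, 6*x*y + 3*x - 3)
At (2, 3, 2): (42, 0, 39).

(42, 0, 39)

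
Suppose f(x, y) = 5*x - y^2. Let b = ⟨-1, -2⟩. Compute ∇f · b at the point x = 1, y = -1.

-9

∂f/∂x = 5
∂f/∂y = -2*y
∇f at (1, -1) = (5, 2)
∇f · b = (5)(-1) + (2)(-2) = -9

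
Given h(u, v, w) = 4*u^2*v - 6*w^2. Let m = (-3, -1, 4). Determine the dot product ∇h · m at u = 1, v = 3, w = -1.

∂h/∂u = 8*u*v
∂h/∂v = 4*u^2
∂h/∂w = -12*w
∇h at (1, 3, -1) = (24, 4, 12)
∇h · m = (24)(-3) + (4)(-1) + (12)(4) = -28

-28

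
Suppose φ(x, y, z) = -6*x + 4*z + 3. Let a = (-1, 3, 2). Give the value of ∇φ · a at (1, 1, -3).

14

∂φ/∂x = -6
∂φ/∂y = 0
∂φ/∂z = 4
∇φ at (1, 1, -3) = (-6, 0, 4)
∇φ · a = (-6)(-1) + (0)(3) + (4)(2) = 14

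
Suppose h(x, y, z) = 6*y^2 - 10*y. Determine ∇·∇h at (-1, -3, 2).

∂²h/∂x² = 0
∂²h/∂y² = 12
∂²h/∂z² = 0
∇²h = 12
At (-1, -3, 2): 12.

12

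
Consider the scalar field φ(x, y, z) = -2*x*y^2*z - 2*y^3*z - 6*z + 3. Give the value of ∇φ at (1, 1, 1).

(-2, -10, -10)

∂φ/∂x = -2*y^2*z
∂φ/∂y = -4*x*y*z - 6*y^2*z
∂φ/∂z = -2*x*y^2 - 2*y^3 - 6
∇φ = (-2*y^2*z, -4*x*y*z - 6*y^2*z, -2*x*y^2 - 2*y^3 - 6)
At (1, 1, 1): (-2, -10, -10).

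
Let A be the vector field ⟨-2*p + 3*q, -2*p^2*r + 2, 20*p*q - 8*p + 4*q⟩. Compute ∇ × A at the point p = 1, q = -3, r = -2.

(∇×A)₁ = ∂A₃/∂q − ∂A₂/∂r = 2*p^2 + 20*p + 4
(∇×A)₂ = ∂A₁/∂r − ∂A₃/∂p = -20*q + 8
(∇×A)₃ = ∂A₂/∂p − ∂A₁/∂q = -4*p*r - 3
∇×A = (2*p^2 + 20*p + 4, -20*q + 8, -4*p*r - 3)
At (1, -3, -2): (26, 68, 5).

(26, 68, 5)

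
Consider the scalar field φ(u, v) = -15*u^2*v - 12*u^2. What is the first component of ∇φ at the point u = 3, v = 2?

-252

(∇φ)_1 = ∂φ/∂u = -30*u*v - 24*u
At (3, 2): -252.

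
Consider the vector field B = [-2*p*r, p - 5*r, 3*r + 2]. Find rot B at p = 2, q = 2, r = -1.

(5, -4, 1)

(∇×B)₁ = ∂B₃/∂q − ∂B₂/∂r = 5
(∇×B)₂ = ∂B₁/∂r − ∂B₃/∂p = -2*p
(∇×B)₃ = ∂B₂/∂p − ∂B₁/∂q = 1
∇×B = (5, -2*p, 1)
At (2, 2, -1): (5, -4, 1).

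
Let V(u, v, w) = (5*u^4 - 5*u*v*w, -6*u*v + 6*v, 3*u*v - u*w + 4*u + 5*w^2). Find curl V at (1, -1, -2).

(3, 2, -4)

(∇×V)₁ = ∂V₃/∂v − ∂V₂/∂w = 3*u
(∇×V)₂ = ∂V₁/∂w − ∂V₃/∂u = -5*u*v - 3*v + w - 4
(∇×V)₃ = ∂V₂/∂u − ∂V₁/∂v = 5*u*w - 6*v
∇×V = (3*u, -5*u*v - 3*v + w - 4, 5*u*w - 6*v)
At (1, -1, -2): (3, 2, -4).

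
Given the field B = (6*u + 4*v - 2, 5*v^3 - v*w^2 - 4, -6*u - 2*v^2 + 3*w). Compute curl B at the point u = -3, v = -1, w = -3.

(10, 6, -4)

(∇×B)₁ = ∂B₃/∂v − ∂B₂/∂w = 2*v*w - 4*v
(∇×B)₂ = ∂B₁/∂w − ∂B₃/∂u = 6
(∇×B)₃ = ∂B₂/∂u − ∂B₁/∂v = -4
∇×B = (2*v*w - 4*v, 6, -4)
At (-3, -1, -3): (10, 6, -4).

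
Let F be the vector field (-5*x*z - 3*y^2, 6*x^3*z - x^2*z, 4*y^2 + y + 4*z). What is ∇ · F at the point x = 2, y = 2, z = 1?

∂F₁/∂x = -5*z
∂F₂/∂y = 0
∂F₃/∂z = 4
∇·F = -5*z + 4
At (2, 2, 1): -1.

-1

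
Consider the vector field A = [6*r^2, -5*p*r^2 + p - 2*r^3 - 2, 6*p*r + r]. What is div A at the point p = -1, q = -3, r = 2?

∂A₁/∂p = 0
∂A₂/∂q = 0
∂A₃/∂r = 6*p + 1
∇·A = 6*p + 1
At (-1, -3, 2): -5.

-5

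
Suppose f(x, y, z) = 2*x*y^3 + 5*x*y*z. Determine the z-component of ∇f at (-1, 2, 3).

(∇f)_3 = ∂f/∂z = 5*x*y
At (-1, 2, 3): -10.

-10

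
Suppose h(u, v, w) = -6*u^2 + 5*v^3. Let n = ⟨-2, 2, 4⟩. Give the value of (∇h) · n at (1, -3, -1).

294

∂h/∂u = -12*u
∂h/∂v = 15*v^2
∂h/∂w = 0
∇h at (1, -3, -1) = (-12, 135, 0)
∇h · n = (-12)(-2) + (135)(2) + (0)(4) = 294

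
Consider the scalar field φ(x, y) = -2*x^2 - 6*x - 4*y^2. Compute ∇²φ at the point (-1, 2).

∂²φ/∂x² = -4
∂²φ/∂y² = -8
∇²φ = -12
At (-1, 2): -12.

-12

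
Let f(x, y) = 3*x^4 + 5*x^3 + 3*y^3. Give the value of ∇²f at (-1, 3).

60

∂²f/∂x² = 6*x*(6*x + 5)
∂²f/∂y² = 18*y
∇²f = 36*x^2 + 30*x + 18*y
At (-1, 3): 60.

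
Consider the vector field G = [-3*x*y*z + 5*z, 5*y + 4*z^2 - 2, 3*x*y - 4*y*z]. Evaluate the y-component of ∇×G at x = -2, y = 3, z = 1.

14

(∇×G)_2 = ∂G₁/∂z − ∂G₃/∂x
= -3*x*y + 5 − (3*y)
= -3*x*y - 3*y + 5
At (-2, 3, 1): 14.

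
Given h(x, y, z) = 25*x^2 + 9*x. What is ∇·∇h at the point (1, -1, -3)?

∂²h/∂x² = 50
∂²h/∂y² = 0
∂²h/∂z² = 0
∇²h = 50
At (1, -1, -3): 50.

50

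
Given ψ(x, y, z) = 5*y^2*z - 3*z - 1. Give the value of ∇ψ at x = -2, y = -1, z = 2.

(0, -20, 2)

∂ψ/∂x = 0
∂ψ/∂y = 10*y*z
∂ψ/∂z = 5*y^2 - 3
∇ψ = (0, 10*y*z, 5*y^2 - 3)
At (-2, -1, 2): (0, -20, 2).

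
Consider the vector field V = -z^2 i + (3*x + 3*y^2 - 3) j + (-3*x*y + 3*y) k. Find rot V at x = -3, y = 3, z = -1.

(12, 11, 3)

(∇×V)₁ = ∂V₃/∂y − ∂V₂/∂z = -3*x + 3
(∇×V)₂ = ∂V₁/∂z − ∂V₃/∂x = 3*y - 2*z
(∇×V)₃ = ∂V₂/∂x − ∂V₁/∂y = 3
∇×V = (-3*x + 3, 3*y - 2*z, 3)
At (-3, 3, -1): (12, 11, 3).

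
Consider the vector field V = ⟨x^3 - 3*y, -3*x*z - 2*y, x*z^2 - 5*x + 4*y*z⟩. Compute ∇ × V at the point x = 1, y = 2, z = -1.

(-1, 4, 6)

(∇×V)₁ = ∂V₃/∂y − ∂V₂/∂z = 3*x + 4*z
(∇×V)₂ = ∂V₁/∂z − ∂V₃/∂x = -z^2 + 5
(∇×V)₃ = ∂V₂/∂x − ∂V₁/∂y = -3*z + 3
∇×V = (3*x + 4*z, -z^2 + 5, -3*z + 3)
At (1, 2, -1): (-1, 4, 6).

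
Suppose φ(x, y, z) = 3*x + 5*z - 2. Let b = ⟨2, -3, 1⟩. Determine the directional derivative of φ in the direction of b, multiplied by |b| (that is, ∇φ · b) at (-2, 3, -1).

11

∂φ/∂x = 3
∂φ/∂y = 0
∂φ/∂z = 5
∇φ at (-2, 3, -1) = (3, 0, 5)
∇φ · b = (3)(2) + (0)(-3) + (5)(1) = 11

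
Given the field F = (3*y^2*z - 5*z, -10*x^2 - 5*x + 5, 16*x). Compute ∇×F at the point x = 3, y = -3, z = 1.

(∇×F)₁ = ∂F₃/∂y − ∂F₂/∂z = 0
(∇×F)₂ = ∂F₁/∂z − ∂F₃/∂x = 3*y^2 - 21
(∇×F)₃ = ∂F₂/∂x − ∂F₁/∂y = -20*x - 6*y*z - 5
∇×F = (0, 3*y^2 - 21, -20*x - 6*y*z - 5)
At (3, -3, 1): (0, 6, -47).

(0, 6, -47)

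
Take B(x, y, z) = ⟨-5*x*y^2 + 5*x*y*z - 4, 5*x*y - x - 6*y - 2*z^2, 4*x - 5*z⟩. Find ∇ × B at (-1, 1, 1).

(4, -9, -1)

(∇×B)₁ = ∂B₃/∂y − ∂B₂/∂z = 4*z
(∇×B)₂ = ∂B₁/∂z − ∂B₃/∂x = 5*x*y - 4
(∇×B)₃ = ∂B₂/∂x − ∂B₁/∂y = 10*x*y - 5*x*z + 5*y - 1
∇×B = (4*z, 5*x*y - 4, 10*x*y - 5*x*z + 5*y - 1)
At (-1, 1, 1): (4, -9, -1).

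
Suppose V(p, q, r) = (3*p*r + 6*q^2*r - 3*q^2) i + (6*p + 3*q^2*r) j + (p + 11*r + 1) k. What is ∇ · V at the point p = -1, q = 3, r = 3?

74

∂V₁/∂p = 3*r
∂V₂/∂q = 6*q*r
∂V₃/∂r = 11
∇·V = 6*q*r + 3*r + 11
At (-1, 3, 3): 74.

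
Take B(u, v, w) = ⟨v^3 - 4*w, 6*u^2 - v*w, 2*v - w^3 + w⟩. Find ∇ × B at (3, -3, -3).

(∇×B)₁ = ∂B₃/∂v − ∂B₂/∂w = v + 2
(∇×B)₂ = ∂B₁/∂w − ∂B₃/∂u = -4
(∇×B)₃ = ∂B₂/∂u − ∂B₁/∂v = 12*u - 3*v^2
∇×B = (v + 2, -4, 12*u - 3*v^2)
At (3, -3, -3): (-1, -4, 9).

(-1, -4, 9)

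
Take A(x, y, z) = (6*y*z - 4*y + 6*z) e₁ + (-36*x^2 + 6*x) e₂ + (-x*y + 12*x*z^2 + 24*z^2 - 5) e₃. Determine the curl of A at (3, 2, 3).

(∇×A)₁ = ∂A₃/∂y − ∂A₂/∂z = -x
(∇×A)₂ = ∂A₁/∂z − ∂A₃/∂x = 7*y - 12*z^2 + 6
(∇×A)₃ = ∂A₂/∂x − ∂A₁/∂y = -72*x - 6*z + 10
∇×A = (-x, 7*y - 12*z^2 + 6, -72*x - 6*z + 10)
At (3, 2, 3): (-3, -88, -224).

(-3, -88, -224)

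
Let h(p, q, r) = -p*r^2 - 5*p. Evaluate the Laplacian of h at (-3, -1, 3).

6

∂²h/∂p² = 0
∂²h/∂q² = 0
∂²h/∂r² = -2*p
∇²h = -2*p
At (-3, -1, 3): 6.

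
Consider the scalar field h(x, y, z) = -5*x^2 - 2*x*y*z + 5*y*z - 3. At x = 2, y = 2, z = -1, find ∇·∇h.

∂²h/∂x² = -10
∂²h/∂y² = 0
∂²h/∂z² = 0
∇²h = -10
At (2, 2, -1): -10.

-10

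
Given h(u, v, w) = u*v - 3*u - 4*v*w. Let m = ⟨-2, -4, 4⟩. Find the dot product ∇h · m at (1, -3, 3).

∂h/∂u = v - 3
∂h/∂v = u - 4*w
∂h/∂w = -4*v
∇h at (1, -3, 3) = (-6, -11, 12)
∇h · m = (-6)(-2) + (-11)(-4) + (12)(4) = 104

104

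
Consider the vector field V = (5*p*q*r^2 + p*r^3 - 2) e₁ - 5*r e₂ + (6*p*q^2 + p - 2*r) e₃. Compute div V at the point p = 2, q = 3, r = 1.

∂V₁/∂p = 5*q*r^2 + r^3
∂V₂/∂q = 0
∂V₃/∂r = -2
∇·V = 5*q*r^2 + r^3 - 2
At (2, 3, 1): 14.

14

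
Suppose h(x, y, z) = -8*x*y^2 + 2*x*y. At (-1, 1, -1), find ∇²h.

16

∂²h/∂x² = 0
∂²h/∂y² = -16*x
∂²h/∂z² = 0
∇²h = -16*x
At (-1, 1, -1): 16.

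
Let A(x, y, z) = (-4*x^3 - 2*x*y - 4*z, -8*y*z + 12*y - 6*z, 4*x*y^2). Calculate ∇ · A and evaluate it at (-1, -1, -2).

18

∂A₁/∂x = -12*x^2 - 2*y
∂A₂/∂y = -8*z + 12
∂A₃/∂z = 0
∇·A = -12*x^2 - 2*y - 8*z + 12
At (-1, -1, -2): 18.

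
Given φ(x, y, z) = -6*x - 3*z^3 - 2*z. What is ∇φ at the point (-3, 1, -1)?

(-6, 0, -11)

∂φ/∂x = -6
∂φ/∂y = 0
∂φ/∂z = -9*z^2 - 2
∇φ = (-6, 0, -9*z^2 - 2)
At (-3, 1, -1): (-6, 0, -11).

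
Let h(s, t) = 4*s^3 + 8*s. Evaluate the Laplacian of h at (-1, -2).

∂²h/∂s² = 24*s
∂²h/∂t² = 0
∇²h = 24*s
At (-1, -2): -24.

-24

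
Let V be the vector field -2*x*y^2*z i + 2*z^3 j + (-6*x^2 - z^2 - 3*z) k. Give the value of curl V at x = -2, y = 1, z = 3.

(-54, -20, -24)

(∇×V)₁ = ∂V₃/∂y − ∂V₂/∂z = -6*z^2
(∇×V)₂ = ∂V₁/∂z − ∂V₃/∂x = -2*x*y^2 + 12*x
(∇×V)₃ = ∂V₂/∂x − ∂V₁/∂y = 4*x*y*z
∇×V = (-6*z^2, -2*x*y^2 + 12*x, 4*x*y*z)
At (-2, 1, 3): (-54, -20, -24).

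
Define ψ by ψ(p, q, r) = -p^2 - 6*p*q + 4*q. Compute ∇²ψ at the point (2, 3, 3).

-2

∂²ψ/∂p² = -2
∂²ψ/∂q² = 0
∂²ψ/∂r² = 0
∇²ψ = -2
At (2, 3, 3): -2.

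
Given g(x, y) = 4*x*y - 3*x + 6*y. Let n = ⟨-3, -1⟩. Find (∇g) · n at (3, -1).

∂g/∂x = 4*y - 3
∂g/∂y = 4*x + 6
∇g at (3, -1) = (-7, 18)
∇g · n = (-7)(-3) + (18)(-1) = 3

3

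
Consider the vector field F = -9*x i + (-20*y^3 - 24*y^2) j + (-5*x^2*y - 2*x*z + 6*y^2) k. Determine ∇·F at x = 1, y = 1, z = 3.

∂F₁/∂x = -9
∂F₂/∂y = -60*y^2 - 48*y
∂F₃/∂z = -2*x
∇·F = -2*x - 60*y^2 - 48*y - 9
At (1, 1, 3): -119.

-119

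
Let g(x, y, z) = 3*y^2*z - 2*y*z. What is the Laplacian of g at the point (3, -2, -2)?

-12

∂²g/∂x² = 0
∂²g/∂y² = 6*z
∂²g/∂z² = 0
∇²g = 6*z
At (3, -2, -2): -12.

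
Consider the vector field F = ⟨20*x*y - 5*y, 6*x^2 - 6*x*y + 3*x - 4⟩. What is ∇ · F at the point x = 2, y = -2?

∂F₁/∂x = 20*y
∂F₂/∂y = -6*x
∇·F = -6*x + 20*y
At (2, -2): -52.

-52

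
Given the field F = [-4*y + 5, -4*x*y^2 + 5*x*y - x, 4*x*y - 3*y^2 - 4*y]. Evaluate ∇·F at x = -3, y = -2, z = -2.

-63

∂F₁/∂x = 0
∂F₂/∂y = -8*x*y + 5*x
∂F₃/∂z = 0
∇·F = -8*x*y + 5*x
At (-3, -2, -2): -63.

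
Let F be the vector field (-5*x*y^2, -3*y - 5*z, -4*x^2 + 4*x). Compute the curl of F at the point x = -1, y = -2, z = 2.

(5, -12, 20)

(∇×F)₁ = ∂F₃/∂y − ∂F₂/∂z = 5
(∇×F)₂ = ∂F₁/∂z − ∂F₃/∂x = 8*x - 4
(∇×F)₃ = ∂F₂/∂x − ∂F₁/∂y = 10*x*y
∇×F = (5, 8*x - 4, 10*x*y)
At (-1, -2, 2): (5, -12, 20).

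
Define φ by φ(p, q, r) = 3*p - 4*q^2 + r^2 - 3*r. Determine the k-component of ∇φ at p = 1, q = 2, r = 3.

3

(∇φ)_3 = ∂φ/∂r = 2*r - 3
At (1, 2, 3): 3.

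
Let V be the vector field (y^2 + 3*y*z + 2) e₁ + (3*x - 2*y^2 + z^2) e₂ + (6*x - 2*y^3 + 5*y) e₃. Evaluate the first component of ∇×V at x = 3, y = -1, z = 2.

(∇×V)_1 = ∂V₃/∂y − ∂V₂/∂z
= -6*y^2 + 5 − (2*z)
= -6*y^2 - 2*z + 5
At (3, -1, 2): -5.

-5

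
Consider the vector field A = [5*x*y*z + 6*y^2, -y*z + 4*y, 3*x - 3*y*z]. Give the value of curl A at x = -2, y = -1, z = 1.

(∇×A)₁ = ∂A₃/∂y − ∂A₂/∂z = y - 3*z
(∇×A)₂ = ∂A₁/∂z − ∂A₃/∂x = 5*x*y - 3
(∇×A)₃ = ∂A₂/∂x − ∂A₁/∂y = -5*x*z - 12*y
∇×A = (y - 3*z, 5*x*y - 3, -5*x*z - 12*y)
At (-2, -1, 1): (-4, 7, 22).

(-4, 7, 22)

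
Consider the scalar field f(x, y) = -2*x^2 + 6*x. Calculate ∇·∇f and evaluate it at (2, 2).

∂²f/∂x² = -4
∂²f/∂y² = 0
∇²f = -4
At (2, 2): -4.

-4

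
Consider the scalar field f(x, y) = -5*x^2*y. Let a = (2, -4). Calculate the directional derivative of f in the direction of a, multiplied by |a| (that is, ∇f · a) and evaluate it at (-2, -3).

-40

∂f/∂x = -10*x*y
∂f/∂y = -5*x^2
∇f at (-2, -3) = (-60, -20)
∇f · a = (-60)(2) + (-20)(-4) = -40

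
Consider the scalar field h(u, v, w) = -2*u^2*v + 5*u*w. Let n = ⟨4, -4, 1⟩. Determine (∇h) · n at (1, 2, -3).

-79

∂h/∂u = -4*u*v + 5*w
∂h/∂v = -2*u^2
∂h/∂w = 5*u
∇h at (1, 2, -3) = (-23, -2, 5)
∇h · n = (-23)(4) + (-2)(-4) + (5)(1) = -79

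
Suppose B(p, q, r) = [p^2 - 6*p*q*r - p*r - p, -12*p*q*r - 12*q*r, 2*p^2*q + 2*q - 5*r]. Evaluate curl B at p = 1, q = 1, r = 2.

(28, -11, -12)

(∇×B)₁ = ∂B₃/∂q − ∂B₂/∂r = 2*p^2 + 12*p*q + 12*q + 2
(∇×B)₂ = ∂B₁/∂r − ∂B₃/∂p = -10*p*q - p
(∇×B)₃ = ∂B₂/∂p − ∂B₁/∂q = 6*p*r - 12*q*r
∇×B = (2*p^2 + 12*p*q + 12*q + 2, -10*p*q - p, 6*p*r - 12*q*r)
At (1, 1, 2): (28, -11, -12).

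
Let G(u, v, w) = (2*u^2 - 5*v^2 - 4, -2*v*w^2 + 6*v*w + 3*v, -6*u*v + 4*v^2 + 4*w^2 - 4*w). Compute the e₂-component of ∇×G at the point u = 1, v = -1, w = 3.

(∇×G)_2 = ∂G₁/∂w − ∂G₃/∂u
= 0 − (-6*v)
= 6*v
At (1, -1, 3): -6.

-6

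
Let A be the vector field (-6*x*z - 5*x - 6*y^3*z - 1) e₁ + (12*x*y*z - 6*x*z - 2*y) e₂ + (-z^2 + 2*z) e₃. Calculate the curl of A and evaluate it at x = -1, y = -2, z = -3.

(-30, 54, -126)

(∇×A)₁ = ∂A₃/∂y − ∂A₂/∂z = -12*x*y + 6*x
(∇×A)₂ = ∂A₁/∂z − ∂A₃/∂x = -6*x - 6*y^3
(∇×A)₃ = ∂A₂/∂x − ∂A₁/∂y = 18*y^2*z + 12*y*z - 6*z
∇×A = (-12*x*y + 6*x, -6*x - 6*y^3, 18*y^2*z + 12*y*z - 6*z)
At (-1, -2, -3): (-30, 54, -126).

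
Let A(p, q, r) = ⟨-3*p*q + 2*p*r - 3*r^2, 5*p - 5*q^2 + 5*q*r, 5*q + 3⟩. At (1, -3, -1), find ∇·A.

∂A₁/∂p = -3*q + 2*r
∂A₂/∂q = -10*q + 5*r
∂A₃/∂r = 0
∇·A = -13*q + 7*r
At (1, -3, -1): 32.

32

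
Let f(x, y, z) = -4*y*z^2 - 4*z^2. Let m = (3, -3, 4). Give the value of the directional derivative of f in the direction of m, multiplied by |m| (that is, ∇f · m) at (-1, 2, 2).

-144

∂f/∂x = 0
∂f/∂y = -4*z^2
∂f/∂z = -8*y*z - 8*z
∇f at (-1, 2, 2) = (0, -16, -48)
∇f · m = (0)(3) + (-16)(-3) + (-48)(4) = -144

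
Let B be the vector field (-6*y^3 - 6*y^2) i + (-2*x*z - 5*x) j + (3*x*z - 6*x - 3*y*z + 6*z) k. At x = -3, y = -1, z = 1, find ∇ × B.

(-9, 3, -1)

(∇×B)₁ = ∂B₃/∂y − ∂B₂/∂z = 2*x - 3*z
(∇×B)₂ = ∂B₁/∂z − ∂B₃/∂x = -3*z + 6
(∇×B)₃ = ∂B₂/∂x − ∂B₁/∂y = 18*y^2 + 12*y - 2*z - 5
∇×B = (2*x - 3*z, -3*z + 6, 18*y^2 + 12*y - 2*z - 5)
At (-3, -1, 1): (-9, 3, -1).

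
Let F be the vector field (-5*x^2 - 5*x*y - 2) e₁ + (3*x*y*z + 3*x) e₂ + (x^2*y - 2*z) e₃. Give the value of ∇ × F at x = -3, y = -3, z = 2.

(-18, -18, -30)

(∇×F)₁ = ∂F₃/∂y − ∂F₂/∂z = x^2 - 3*x*y
(∇×F)₂ = ∂F₁/∂z − ∂F₃/∂x = -2*x*y
(∇×F)₃ = ∂F₂/∂x − ∂F₁/∂y = 5*x + 3*y*z + 3
∇×F = (x^2 - 3*x*y, -2*x*y, 5*x + 3*y*z + 3)
At (-3, -3, 2): (-18, -18, -30).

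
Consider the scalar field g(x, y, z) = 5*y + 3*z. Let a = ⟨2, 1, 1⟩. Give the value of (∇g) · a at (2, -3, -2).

8

∂g/∂x = 0
∂g/∂y = 5
∂g/∂z = 3
∇g at (2, -3, -2) = (0, 5, 3)
∇g · a = (0)(2) + (5)(1) + (3)(1) = 8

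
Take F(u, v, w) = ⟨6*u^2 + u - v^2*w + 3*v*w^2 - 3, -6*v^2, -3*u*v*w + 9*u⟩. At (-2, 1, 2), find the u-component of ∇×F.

12

(∇×F)_1 = ∂F₃/∂v − ∂F₂/∂w
= -3*u*w − (0)
= -3*u*w
At (-2, 1, 2): 12.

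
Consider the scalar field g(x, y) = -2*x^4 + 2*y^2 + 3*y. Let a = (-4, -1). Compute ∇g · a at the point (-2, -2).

-251

∂g/∂x = -8*x^3
∂g/∂y = 4*y + 3
∇g at (-2, -2) = (64, -5)
∇g · a = (64)(-4) + (-5)(-1) = -251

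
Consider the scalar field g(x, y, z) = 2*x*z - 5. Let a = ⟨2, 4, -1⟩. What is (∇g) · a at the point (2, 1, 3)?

8

∂g/∂x = 2*z
∂g/∂y = 0
∂g/∂z = 2*x
∇g at (2, 1, 3) = (6, 0, 4)
∇g · a = (6)(2) + (0)(4) + (4)(-1) = 8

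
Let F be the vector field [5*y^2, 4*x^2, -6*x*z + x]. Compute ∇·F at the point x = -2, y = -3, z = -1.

∂F₁/∂x = 0
∂F₂/∂y = 0
∂F₃/∂z = -6*x
∇·F = -6*x
At (-2, -3, -1): 12.

12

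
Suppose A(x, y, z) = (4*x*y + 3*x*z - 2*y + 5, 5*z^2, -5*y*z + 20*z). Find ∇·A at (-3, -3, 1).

∂A₁/∂x = 4*y + 3*z
∂A₂/∂y = 0
∂A₃/∂z = -5*y + 20
∇·A = -y + 3*z + 20
At (-3, -3, 1): 26.

26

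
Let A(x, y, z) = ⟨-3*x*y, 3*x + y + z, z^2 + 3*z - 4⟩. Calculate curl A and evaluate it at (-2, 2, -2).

(∇×A)₁ = ∂A₃/∂y − ∂A₂/∂z = -1
(∇×A)₂ = ∂A₁/∂z − ∂A₃/∂x = 0
(∇×A)₃ = ∂A₂/∂x − ∂A₁/∂y = 3*x + 3
∇×A = (-1, 0, 3*x + 3)
At (-2, 2, -2): (-1, 0, -3).

(-1, 0, -3)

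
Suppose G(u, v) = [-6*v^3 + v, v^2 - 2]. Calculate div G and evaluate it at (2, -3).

-6

∂G₁/∂u = 0
∂G₂/∂v = 2*v
∇·G = 2*v
At (2, -3): -6.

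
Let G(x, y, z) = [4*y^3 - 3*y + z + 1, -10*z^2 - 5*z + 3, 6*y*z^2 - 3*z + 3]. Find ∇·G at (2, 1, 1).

∂G₁/∂x = 0
∂G₂/∂y = 0
∂G₃/∂z = 12*y*z - 3
∇·G = 12*y*z - 3
At (2, 1, 1): 9.

9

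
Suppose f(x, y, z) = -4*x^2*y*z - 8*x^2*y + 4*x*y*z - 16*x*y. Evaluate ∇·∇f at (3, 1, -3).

8

∂²f/∂x² = -8*y*(z + 2)
∂²f/∂y² = 0
∂²f/∂z² = 0
∇²f = -8*y*z - 16*y
At (3, 1, -3): 8.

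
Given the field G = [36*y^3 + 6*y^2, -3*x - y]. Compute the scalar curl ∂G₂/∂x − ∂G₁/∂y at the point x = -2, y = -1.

-99

∂G₂/∂x = -3
∂G₁/∂y = 108*y^2 + 12*y
Scalar curl = -108*y^2 - 12*y - 3
At (-2, -1): -99.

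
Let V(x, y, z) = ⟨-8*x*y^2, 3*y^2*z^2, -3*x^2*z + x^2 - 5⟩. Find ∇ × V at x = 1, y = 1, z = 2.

(-12, 10, 16)

(∇×V)₁ = ∂V₃/∂y − ∂V₂/∂z = -6*y^2*z
(∇×V)₂ = ∂V₁/∂z − ∂V₃/∂x = 6*x*z - 2*x
(∇×V)₃ = ∂V₂/∂x − ∂V₁/∂y = 16*x*y
∇×V = (-6*y^2*z, 6*x*z - 2*x, 16*x*y)
At (1, 1, 2): (-12, 10, 16).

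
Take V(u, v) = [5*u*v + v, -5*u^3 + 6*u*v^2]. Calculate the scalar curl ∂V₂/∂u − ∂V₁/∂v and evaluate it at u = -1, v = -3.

∂V₂/∂u = -15*u^2 + 6*v^2
∂V₁/∂v = 5*u + 1
Scalar curl = -15*u^2 - 5*u + 6*v^2 - 1
At (-1, -3): 43.

43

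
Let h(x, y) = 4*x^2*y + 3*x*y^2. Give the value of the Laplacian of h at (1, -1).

-2

∂²h/∂x² = 8*y
∂²h/∂y² = 6*x
∇²h = 6*x + 8*y
At (1, -1): -2.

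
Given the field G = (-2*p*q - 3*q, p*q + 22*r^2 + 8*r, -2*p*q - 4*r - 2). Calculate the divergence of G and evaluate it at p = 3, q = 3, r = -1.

-7

∂G₁/∂p = -2*q
∂G₂/∂q = p
∂G₃/∂r = -4
∇·G = p - 2*q - 4
At (3, 3, -1): -7.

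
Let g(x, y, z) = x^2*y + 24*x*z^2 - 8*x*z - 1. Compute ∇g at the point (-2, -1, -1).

∂g/∂x = 2*x*y + 24*z^2 - 8*z
∂g/∂y = x^2
∂g/∂z = 48*x*z - 8*x
∇g = (2*x*y + 24*z^2 - 8*z, x^2, 48*x*z - 8*x)
At (-2, -1, -1): (36, 4, 112).

(36, 4, 112)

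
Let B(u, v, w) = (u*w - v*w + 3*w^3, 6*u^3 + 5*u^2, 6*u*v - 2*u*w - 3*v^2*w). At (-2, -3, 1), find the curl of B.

(6, 30, 53)

(∇×B)₁ = ∂B₃/∂v − ∂B₂/∂w = 6*u - 6*v*w
(∇×B)₂ = ∂B₁/∂w − ∂B₃/∂u = u - 7*v + 9*w^2 + 2*w
(∇×B)₃ = ∂B₂/∂u − ∂B₁/∂v = 18*u^2 + 10*u + w
∇×B = (6*u - 6*v*w, u - 7*v + 9*w^2 + 2*w, 18*u^2 + 10*u + w)
At (-2, -3, 1): (6, 30, 53).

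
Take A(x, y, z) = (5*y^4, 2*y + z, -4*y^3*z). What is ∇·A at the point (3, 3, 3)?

∂A₁/∂x = 0
∂A₂/∂y = 2
∂A₃/∂z = -4*y^3
∇·A = -4*y^3 + 2
At (3, 3, 3): -106.

-106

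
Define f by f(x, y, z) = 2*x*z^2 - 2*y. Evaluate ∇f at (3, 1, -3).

∂f/∂x = 2*z^2
∂f/∂y = -2
∂f/∂z = 4*x*z
∇f = (2*z^2, -2, 4*x*z)
At (3, 1, -3): (18, -2, -36).

(18, -2, -36)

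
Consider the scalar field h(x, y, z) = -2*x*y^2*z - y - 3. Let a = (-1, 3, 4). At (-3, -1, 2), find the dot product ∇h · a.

∂h/∂x = -2*y^2*z
∂h/∂y = -4*x*y*z - 1
∂h/∂z = -2*x*y^2
∇h at (-3, -1, 2) = (-4, -25, 6)
∇h · a = (-4)(-1) + (-25)(3) + (6)(4) = -47

-47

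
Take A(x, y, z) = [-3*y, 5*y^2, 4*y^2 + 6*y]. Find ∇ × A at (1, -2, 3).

(∇×A)₁ = ∂A₃/∂y − ∂A₂/∂z = 8*y + 6
(∇×A)₂ = ∂A₁/∂z − ∂A₃/∂x = 0
(∇×A)₃ = ∂A₂/∂x − ∂A₁/∂y = 3
∇×A = (8*y + 6, 0, 3)
At (1, -2, 3): (-10, 0, 3).

(-10, 0, 3)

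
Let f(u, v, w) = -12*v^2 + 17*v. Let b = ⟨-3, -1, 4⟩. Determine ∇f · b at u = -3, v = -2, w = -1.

∂f/∂u = 0
∂f/∂v = -24*v + 17
∂f/∂w = 0
∇f at (-3, -2, -1) = (0, 65, 0)
∇f · b = (0)(-3) + (65)(-1) + (0)(4) = -65

-65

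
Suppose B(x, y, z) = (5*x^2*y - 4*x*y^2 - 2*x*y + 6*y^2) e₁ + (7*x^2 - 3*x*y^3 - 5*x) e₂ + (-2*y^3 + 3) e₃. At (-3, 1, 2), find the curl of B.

(-6, 0, -137)

(∇×B)₁ = ∂B₃/∂y − ∂B₂/∂z = -6*y^2
(∇×B)₂ = ∂B₁/∂z − ∂B₃/∂x = 0
(∇×B)₃ = ∂B₂/∂x − ∂B₁/∂y = -5*x^2 + 8*x*y + 16*x - 3*y^3 - 12*y - 5
∇×B = (-6*y^2, 0, -5*x^2 + 8*x*y + 16*x - 3*y^3 - 12*y - 5)
At (-3, 1, 2): (-6, 0, -137).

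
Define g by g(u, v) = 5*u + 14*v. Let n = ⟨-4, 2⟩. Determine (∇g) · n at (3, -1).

8

∂g/∂u = 5
∂g/∂v = 14
∇g at (3, -1) = (5, 14)
∇g · n = (5)(-4) + (14)(2) = 8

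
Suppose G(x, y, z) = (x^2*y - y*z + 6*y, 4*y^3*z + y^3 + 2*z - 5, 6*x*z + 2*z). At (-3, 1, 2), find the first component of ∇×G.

-6

(∇×G)_1 = ∂G₃/∂y − ∂G₂/∂z
= 0 − (4*y^3 + 2)
= -4*y^3 - 2
At (-3, 1, 2): -6.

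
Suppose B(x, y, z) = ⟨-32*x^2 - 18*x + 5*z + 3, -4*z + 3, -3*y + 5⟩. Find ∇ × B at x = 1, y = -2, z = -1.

(∇×B)₁ = ∂B₃/∂y − ∂B₂/∂z = 1
(∇×B)₂ = ∂B₁/∂z − ∂B₃/∂x = 5
(∇×B)₃ = ∂B₂/∂x − ∂B₁/∂y = 0
∇×B = (1, 5, 0)
At (1, -2, -1): (1, 5, 0).

(1, 5, 0)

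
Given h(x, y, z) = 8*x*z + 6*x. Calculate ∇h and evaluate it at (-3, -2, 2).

∂h/∂x = 8*z + 6
∂h/∂y = 0
∂h/∂z = 8*x
∇h = (8*z + 6, 0, 8*x)
At (-3, -2, 2): (22, 0, -24).

(22, 0, -24)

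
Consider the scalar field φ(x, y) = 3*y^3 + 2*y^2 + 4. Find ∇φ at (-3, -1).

∂φ/∂x = 0
∂φ/∂y = 9*y^2 + 4*y
∇φ = (0, 9*y^2 + 4*y)
At (-3, -1): (0, 5).

(0, 5)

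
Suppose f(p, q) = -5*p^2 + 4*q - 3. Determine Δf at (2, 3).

∂²f/∂p² = -10
∂²f/∂q² = 0
∇²f = -10
At (2, 3): -10.

-10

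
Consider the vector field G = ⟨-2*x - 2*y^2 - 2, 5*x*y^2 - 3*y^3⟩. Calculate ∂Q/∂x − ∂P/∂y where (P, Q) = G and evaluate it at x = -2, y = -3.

33

∂G₂/∂x = 5*y^2
∂G₁/∂y = -4*y
Scalar curl = 5*y^2 + 4*y
At (-2, -3): 33.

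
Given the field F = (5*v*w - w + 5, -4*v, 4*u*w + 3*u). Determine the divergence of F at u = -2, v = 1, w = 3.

-12

∂F₁/∂u = 0
∂F₂/∂v = -4
∂F₃/∂w = 4*u
∇·F = 4*u - 4
At (-2, 1, 3): -12.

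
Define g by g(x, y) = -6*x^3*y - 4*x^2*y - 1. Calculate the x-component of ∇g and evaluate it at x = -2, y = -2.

112

(∇g)_1 = ∂g/∂x = -18*x^2*y - 8*x*y
At (-2, -2): 112.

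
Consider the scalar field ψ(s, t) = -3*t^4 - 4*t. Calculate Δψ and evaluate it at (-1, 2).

-144

∂²ψ/∂s² = 0
∂²ψ/∂t² = -36*t^2
∇²ψ = -36*t^2
At (-1, 2): -144.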